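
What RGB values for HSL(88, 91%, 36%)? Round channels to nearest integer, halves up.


H=88°, S=0.91, L=0.36
C = (1-|2L-1|)×S = (1-|-0.28|)×0.91 = 0.6552
H' = H/60 = 88/60 ≈ 1.4667; X = C×(1-|H' mod 2 - 1|) = 0.34944
m = L - C/2 = 0.36 - 0.3276 = 0.0324
Sector ⌊H'⌋ = 1 → (R',G',B') = (0.34944, 0.6552, 0.0)
RGB = ((R'+m)×255, (G'+m)×255, (B'+m)×255) = (97.3692, 175.338, 8.262)
Round half up → RGB(97, 175, 8)


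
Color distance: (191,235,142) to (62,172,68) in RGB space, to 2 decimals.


d = √[(R₁-R₂)² + (G₁-G₂)² + (B₁-B₂)²]
d = √[(191-62)² + (235-172)² + (142-68)²]
d = √[16641 + 3969 + 5476]
d = √26086
d ≈ 161.51


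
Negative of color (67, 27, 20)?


Invert: (255-R, 255-G, 255-B)
R: 255-67 = 188
G: 255-27 = 228
B: 255-20 = 235
= RGB(188, 228, 235)


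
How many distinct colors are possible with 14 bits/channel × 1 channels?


Total bits = 14 bits/channel × 1 channels = 14 bits
Distinct colors = 2^14
= 16,384 colors


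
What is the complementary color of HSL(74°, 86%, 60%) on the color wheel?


Complement = opposite side of color wheel = hue + 180°
H' = (74 + 180) mod 360 = 254°
S and L unchanged.
= HSL(254°, 86%, 60%)


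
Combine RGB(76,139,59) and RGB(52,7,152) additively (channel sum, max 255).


Additive: each channel = min(255, C₁+C₂)
R: 76+52 = 128 → 128
G: 139+7 = 146 → 146
B: 59+152 = 211 → 211
= RGB(128, 146, 211)


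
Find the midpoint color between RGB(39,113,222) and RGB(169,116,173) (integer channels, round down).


Midpoint: each channel = ⌊(C₁+C₂)/2⌋
R: ⌊(39+169)/2⌋ = 104
G: ⌊(113+116)/2⌋ = 114
B: ⌊(222+173)/2⌋ = 197
= RGB(104, 114, 197)


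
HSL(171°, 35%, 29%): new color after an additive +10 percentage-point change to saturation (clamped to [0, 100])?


Original S = 35%
Adjustment = +10 percentage points
New S = 35 + (10) = 45
Clamp to [0, 100] → 45
= HSL(171°, 45%, 29%)


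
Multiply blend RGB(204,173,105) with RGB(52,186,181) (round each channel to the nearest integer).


Multiply: C = A×B/255, rounded to nearest integer
R: 204×52/255 = 10608/255 ≈ 41.600 → 42
G: 173×186/255 = 32178/255 ≈ 126.188 → 126
B: 105×181/255 = 19005/255 ≈ 74.529 → 75
= RGB(42, 126, 75)


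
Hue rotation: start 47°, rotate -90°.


New hue = (H + rotation) mod 360
New hue = (47 -90) mod 360
= -43 mod 360
= 317°


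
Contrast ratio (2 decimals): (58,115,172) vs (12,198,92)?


Linearize each sRGB channel c=v/255: c/12.92 if c ≤ 0.04045 else ((c+0.055)/1.055)^2.4
L = 0.2126×R_lin + 0.7152×G_lin + 0.0722×B_lin
Color 1 (58,115,172):
  R=58: 58/255≈0.2275 > 0.04045 → ((0.2275+0.055)/1.055)^2.4 ≈ 0.04231
  G=115: 115/255≈0.4510 > 0.04045 → ((0.4510+0.055)/1.055)^2.4 ≈ 0.17144
  B=172: 172/255≈0.6745 > 0.04045 → ((0.6745+0.055)/1.055)^2.4 ≈ 0.41254
  L1 = 0.2126×0.04231 + 0.7152×0.17144 + 0.0722×0.41254 ≈ 0.16140
Color 2 (12,198,92):
  R=12: 12/255≈0.0471 > 0.04045 → ((0.0471+0.055)/1.055)^2.4 ≈ 0.00368
  G=198: 198/255≈0.7765 > 0.04045 → ((0.7765+0.055)/1.055)^2.4 ≈ 0.56471
  B=92: 92/255≈0.3608 > 0.04045 → ((0.3608+0.055)/1.055)^2.4 ≈ 0.10702
  L2 = 0.2126×0.00368 + 0.7152×0.56471 + 0.0722×0.10702 ≈ 0.41239
Lighter = 0.41239, Darker = 0.16140
Ratio = (L_lighter + 0.05) / (L_darker + 0.05)
Ratio = (0.41239 + 0.05) / (0.16140 + 0.05) = 0.46239 / 0.21140 ≈ 2.1873
Ratio ≈ 2.19:1


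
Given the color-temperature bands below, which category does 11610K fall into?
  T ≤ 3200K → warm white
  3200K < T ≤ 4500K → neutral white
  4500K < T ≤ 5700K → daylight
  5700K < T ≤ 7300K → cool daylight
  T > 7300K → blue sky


Temperature: 11610K
11610K > 7300K → blue sky
Classification: blue sky


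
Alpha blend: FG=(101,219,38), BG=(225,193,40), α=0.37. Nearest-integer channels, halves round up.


C = α×F + (1-α)×B, with 1-α = 0.63
R: 0.37×101 + 0.63×225 = 37.37 + 141.75 = 179.12 → 179
G: 0.37×219 + 0.63×193 = 81.03 + 121.59 = 202.62 → 203
B: 0.37×38 + 0.63×40 = 14.06 + 25.20 = 39.26 → 39
= RGB(179, 203, 39)


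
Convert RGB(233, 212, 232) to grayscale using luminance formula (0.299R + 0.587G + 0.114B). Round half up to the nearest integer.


Gray = 0.299×R + 0.587×G + 0.114×B
Gray = 0.299×233 + 0.587×212 + 0.114×232
Gray = 69.667 + 124.444 + 26.448
Gray = 220.559 → round half up → 221
Gray = 221


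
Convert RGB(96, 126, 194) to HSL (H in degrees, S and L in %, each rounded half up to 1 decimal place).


Normalize: R'=96/255≈0.3765, G'=126/255≈0.4941, B'=194/255≈0.7608
Max=194/255, Min=96/255, Δ=Max-Min=98/255
L = (Max+Min)/2 = (194+96)/510 = 290/510 = 0.56862… → L = 56.9%
L > 0.5 → S = Δ/(2-Max-Min) = 98/(510-194-96) = 98/220 = 0.44545… → S = 44.5%
(the 1/255 factors cancel in S and H, so raw channel differences can be used)
Max is B' → H = 60 × ((R-G)/Δ + 4) = 60 × ((96-126)/98 + 4)
  -30/98 + 4 = -0.3061… + 4 = 3.6938…
  H = 60 × 3.6938… = 221.632…° → H = 221.6°
= HSL(221.6°, 44.5%, 56.9%)


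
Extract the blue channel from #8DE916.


Color: #8DE916
R = 8D = 141
G = E9 = 233
B = 16 = 22
Blue = 22


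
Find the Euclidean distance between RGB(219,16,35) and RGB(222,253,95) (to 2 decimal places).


d = √[(R₁-R₂)² + (G₁-G₂)² + (B₁-B₂)²]
d = √[(219-222)² + (16-253)² + (35-95)²]
d = √[9 + 56169 + 3600]
d = √59778
d ≈ 244.50


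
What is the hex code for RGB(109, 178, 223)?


R = 109 → 6D (hex)
G = 178 → B2 (hex)
B = 223 → DF (hex)
Hex = #6DB2DF


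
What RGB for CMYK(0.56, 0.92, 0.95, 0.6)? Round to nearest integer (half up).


R = 255 × (1-C) × (1-K) = 255 × 0.44 × 0.40 = 44.88 → 45
G = 255 × (1-M) × (1-K) = 255 × 0.08 × 0.40 = 8.16 → 8
B = 255 × (1-Y) × (1-K) = 255 × 0.05 × 0.40 = 5.1 → 5
= RGB(45, 8, 5)


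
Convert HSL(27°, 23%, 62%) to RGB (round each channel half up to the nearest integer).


H=27°, S=0.23, L=0.62
C = (1-|2L-1|)×S = (1-|0.24|)×0.23 = 0.1748
H' = H/60 = 27/60 ≈ 0.4500; X = C×(1-|H' mod 2 - 1|) = 0.07866
m = L - C/2 = 0.62 - 0.0874 = 0.5326
Sector ⌊H'⌋ = 0 → (R',G',B') = (0.1748, 0.07866, 0.0)
RGB = ((R'+m)×255, (G'+m)×255, (B'+m)×255) = (180.387, 155.8713, 135.813)
Round half up → RGB(180, 156, 136)


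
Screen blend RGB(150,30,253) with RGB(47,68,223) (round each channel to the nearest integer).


Screen: C = 255 - (255-A)×(255-B)/255, rounded to nearest integer
R: 255 - (255-150)×(255-47)/255 = 255 - 21840/255 ≈ 255 - 85.647 = 169.353 → 169
G: 255 - (255-30)×(255-68)/255 = 255 - 42075/255 ≈ 255 - 165.000 = 90.000 → 90
B: 255 - (255-253)×(255-223)/255 = 255 - 64/255 ≈ 255 - 0.251 = 254.749 → 255
= RGB(169, 90, 255)


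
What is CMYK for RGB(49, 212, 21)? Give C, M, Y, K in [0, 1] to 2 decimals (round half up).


R'=49/255≈0.1922, G'=212/255≈0.8314, B'=21/255≈0.0824
K = 1 - max(R',G',B') = 1 - 212/255 = 43/255 = 0.16862… → 0.17
(1-R'-K)/(1-K) simplifies to (max-R)/max with max = 212:
C = (212-49)/212 = 163/212 = 0.76886… → 0.77
M = (212-212)/212 = 0/212 = 0 → 0.00
Y = (212-21)/212 = 191/212 = 0.90094… → 0.90
= CMYK(0.77, 0.00, 0.90, 0.17)


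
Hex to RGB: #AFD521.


AF → 175 (R)
D5 → 213 (G)
21 → 33 (B)
= RGB(175, 213, 33)


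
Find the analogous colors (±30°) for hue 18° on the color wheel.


Base hue: 18°
Left analog: (18 - 30) mod 360 = 348°
Right analog: (18 + 30) mod 360 = 48°
Analogous hues = 348° and 48°


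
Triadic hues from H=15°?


Triadic: equally spaced at 120° intervals
H1 = 15°
H2 = (15 + 120) mod 360 = 135°
H3 = (15 + 240) mod 360 = 255°
Triadic = 15°, 135°, 255°


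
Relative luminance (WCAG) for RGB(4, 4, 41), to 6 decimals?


Linearize each channel (sRGB transfer function): c = v/255; c_lin = c/12.92 if c ≤ 0.04045, else ((c+0.055)/1.055)^2.4
  R: 4/255 ≈ 0.015686 ≤ 0.04045 → 0.015686/12.92 ≈ 0.001214
  G: 4/255 ≈ 0.015686 ≤ 0.04045 → 0.015686/12.92 ≈ 0.001214
  B: 41/255 ≈ 0.160784 > 0.04045 → ((0.160784+0.055)/1.055)^2.4 ≈ 0.022174
R_lin = 0.001214, G_lin = 0.001214, B_lin = 0.022174
L = 0.2126×R + 0.7152×G + 0.0722×B
L = 0.2126×0.001214 + 0.7152×0.001214 + 0.0722×0.022174
L ≈ 0.002727


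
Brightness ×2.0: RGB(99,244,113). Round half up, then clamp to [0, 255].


Multiply each channel by 2.0, round half up, clamp to [0, 255]
R: 99×2.0 = 198
G: 244×2.0 = 488 → clamp → 255
B: 113×2.0 = 226
= RGB(198, 255, 226)


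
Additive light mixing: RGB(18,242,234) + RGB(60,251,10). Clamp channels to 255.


Additive: each channel = min(255, C₁+C₂)
R: 18+60 = 78 → 78
G: 242+251 = 493 → 255
B: 234+10 = 244 → 244
= RGB(78, 255, 244)


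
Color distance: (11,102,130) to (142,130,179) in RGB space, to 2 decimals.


d = √[(R₁-R₂)² + (G₁-G₂)² + (B₁-B₂)²]
d = √[(11-142)² + (102-130)² + (130-179)²]
d = √[17161 + 784 + 2401]
d = √20346
d ≈ 142.64


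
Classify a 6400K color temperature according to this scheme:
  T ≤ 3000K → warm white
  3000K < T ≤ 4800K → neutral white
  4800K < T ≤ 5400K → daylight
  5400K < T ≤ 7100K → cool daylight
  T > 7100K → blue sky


Temperature: 6400K
5400K < 6400K ≤ 7100K → cool daylight
Classification: cool daylight


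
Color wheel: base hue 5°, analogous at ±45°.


Base hue: 5°
Left analog: (5 - 45) mod 360 = 320°
Right analog: (5 + 45) mod 360 = 50°
Analogous hues = 320° and 50°


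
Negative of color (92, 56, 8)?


Invert: (255-R, 255-G, 255-B)
R: 255-92 = 163
G: 255-56 = 199
B: 255-8 = 247
= RGB(163, 199, 247)


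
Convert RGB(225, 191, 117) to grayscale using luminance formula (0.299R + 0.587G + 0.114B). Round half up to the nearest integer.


Gray = 0.299×R + 0.587×G + 0.114×B
Gray = 0.299×225 + 0.587×191 + 0.114×117
Gray = 67.275 + 112.117 + 13.338
Gray = 192.730 → round half up → 193
Gray = 193


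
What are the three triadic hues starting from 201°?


Triadic: equally spaced at 120° intervals
H1 = 201°
H2 = (201 + 120) mod 360 = 321°
H3 = (201 + 240) mod 360 = 81°
Triadic = 201°, 321°, 81°


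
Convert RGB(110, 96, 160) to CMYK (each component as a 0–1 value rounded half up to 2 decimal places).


R'=110/255≈0.4314, G'=96/255≈0.3765, B'=160/255≈0.6275
K = 1 - max(R',G',B') = 1 - 160/255 = 95/255 = 0.37254… → 0.37
(1-R'-K)/(1-K) simplifies to (max-R)/max with max = 160:
C = (160-110)/160 = 50/160 = 0.3125 → 0.31
M = (160-96)/160 = 64/160 = 0.4 → 0.40
Y = (160-160)/160 = 0/160 = 0 → 0.00
= CMYK(0.31, 0.40, 0.00, 0.37)


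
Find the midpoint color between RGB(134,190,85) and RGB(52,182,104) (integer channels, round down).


Midpoint: each channel = ⌊(C₁+C₂)/2⌋
R: ⌊(134+52)/2⌋ = 93
G: ⌊(190+182)/2⌋ = 186
B: ⌊(85+104)/2⌋ = 94
= RGB(93, 186, 94)


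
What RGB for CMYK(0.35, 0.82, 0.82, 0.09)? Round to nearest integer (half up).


R = 255 × (1-C) × (1-K) = 255 × 0.65 × 0.91 = 150.8325 → 151
G = 255 × (1-M) × (1-K) = 255 × 0.18 × 0.91 = 41.769 → 42
B = 255 × (1-Y) × (1-K) = 255 × 0.18 × 0.91 = 41.769 → 42
= RGB(151, 42, 42)


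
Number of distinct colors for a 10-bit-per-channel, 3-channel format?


Total bits = 10 bits/channel × 3 channels = 30 bits
Distinct colors = 2^30
= 1,073,741,824 colors


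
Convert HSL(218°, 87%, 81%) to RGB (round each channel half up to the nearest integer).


H=218°, S=0.87, L=0.81
C = (1-|2L-1|)×S = (1-|0.62|)×0.87 = 0.3306
H' = H/60 = 218/60 ≈ 3.6333; X = C×(1-|H' mod 2 - 1|) = 0.12122
m = L - C/2 = 0.81 - 0.1653 = 0.6447
Sector ⌊H'⌋ = 3 → (R',G',B') = (0.0, 0.12122, 0.3306)
RGB = ((R'+m)×255, (G'+m)×255, (B'+m)×255) = (164.3985, 195.3096, 248.7015)
Round half up → RGB(164, 195, 249)


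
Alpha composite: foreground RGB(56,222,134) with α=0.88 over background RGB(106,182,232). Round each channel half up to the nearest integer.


C = α×F + (1-α)×B, with 1-α = 0.12
R: 0.88×56 + 0.12×106 = 49.28 + 12.72 = 62.00 → 62
G: 0.88×222 + 0.12×182 = 195.36 + 21.84 = 217.20 → 217
B: 0.88×134 + 0.12×232 = 117.92 + 27.84 = 145.76 → 146
= RGB(62, 217, 146)


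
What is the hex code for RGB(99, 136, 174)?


R = 99 → 63 (hex)
G = 136 → 88 (hex)
B = 174 → AE (hex)
Hex = #6388AE


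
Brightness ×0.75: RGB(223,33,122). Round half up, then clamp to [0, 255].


Multiply each channel by 0.75, round half up, clamp to [0, 255]
R: 223×0.75 = 167.25 → round → 167
G: 33×0.75 = 24.75 → round → 25
B: 122×0.75 = 91.5 → round → 92
= RGB(167, 25, 92)


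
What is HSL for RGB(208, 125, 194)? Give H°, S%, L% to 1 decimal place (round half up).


Normalize: R'=208/255≈0.8157, G'=125/255≈0.4902, B'=194/255≈0.7608
Max=208/255, Min=125/255, Δ=Max-Min=83/255
L = (Max+Min)/2 = (208+125)/510 = 333/510 = 0.65294… → L = 65.3%
L > 0.5 → S = Δ/(2-Max-Min) = 83/(510-208-125) = 83/177 = 0.46892… → S = 46.9%
(the 1/255 factors cancel in S and H, so raw channel differences can be used)
Max is R' → H = 60 × (((G-B)/Δ) mod 6) = 60 × (((125-194)/83) mod 6)
  (-69)/83 = -0.8313…; negative, so add 6 → 5.1686…
  H = 60 × 5.1686… = 310.120…° → H = 310.1°
= HSL(310.1°, 46.9%, 65.3%)


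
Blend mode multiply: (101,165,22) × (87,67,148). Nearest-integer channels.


Multiply: C = A×B/255, rounded to nearest integer
R: 101×87/255 = 8787/255 ≈ 34.459 → 34
G: 165×67/255 = 11055/255 ≈ 43.353 → 43
B: 22×148/255 = 3256/255 ≈ 12.769 → 13
= RGB(34, 43, 13)


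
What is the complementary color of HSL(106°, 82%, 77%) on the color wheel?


Complement = opposite side of color wheel = hue + 180°
H' = (106 + 180) mod 360 = 286°
S and L unchanged.
= HSL(286°, 82%, 77%)


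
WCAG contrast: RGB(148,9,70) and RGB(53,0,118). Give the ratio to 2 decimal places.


Linearize each sRGB channel c=v/255: c/12.92 if c ≤ 0.04045 else ((c+0.055)/1.055)^2.4
L = 0.2126×R_lin + 0.7152×G_lin + 0.0722×B_lin
Color 1 (148,9,70):
  R=148: 148/255≈0.5804 > 0.04045 → ((0.5804+0.055)/1.055)^2.4 ≈ 0.29614
  G=9: 9/255≈0.0353 ≤ 0.04045 → 0.0353/12.92 ≈ 0.00273
  B=70: 70/255≈0.2745 > 0.04045 → ((0.2745+0.055)/1.055)^2.4 ≈ 0.06125
  L1 = 0.2126×0.29614 + 0.7152×0.00273 + 0.0722×0.06125 ≈ 0.06933
Color 2 (53,0,118):
  R=53: 53/255≈0.2078 > 0.04045 → ((0.2078+0.055)/1.055)^2.4 ≈ 0.03560
  G=0: 0/255≈0.0000 ≤ 0.04045 → 0.0000/12.92 ≈ 0.00000
  B=118: 118/255≈0.4627 > 0.04045 → ((0.4627+0.055)/1.055)^2.4 ≈ 0.18116
  L2 = 0.2126×0.03560 + 0.7152×0.00000 + 0.0722×0.18116 ≈ 0.02065
Lighter = 0.06933, Darker = 0.02065
Ratio = (L_lighter + 0.05) / (L_darker + 0.05)
Ratio = (0.06933 + 0.05) / (0.02065 + 0.05) = 0.11933 / 0.07065 ≈ 1.6891
Ratio ≈ 1.69:1


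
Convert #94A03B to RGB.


94 → 148 (R)
A0 → 160 (G)
3B → 59 (B)
= RGB(148, 160, 59)


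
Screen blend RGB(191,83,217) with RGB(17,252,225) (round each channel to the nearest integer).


Screen: C = 255 - (255-A)×(255-B)/255, rounded to nearest integer
R: 255 - (255-191)×(255-17)/255 = 255 - 15232/255 ≈ 255 - 59.733 = 195.267 → 195
G: 255 - (255-83)×(255-252)/255 = 255 - 516/255 ≈ 255 - 2.024 = 252.976 → 253
B: 255 - (255-217)×(255-225)/255 = 255 - 1140/255 ≈ 255 - 4.471 = 250.529 → 251
= RGB(195, 253, 251)


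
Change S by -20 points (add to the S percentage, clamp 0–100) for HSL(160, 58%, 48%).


Original S = 58%
Adjustment = -20 percentage points
New S = 58 + (-20) = 38
Clamp to [0, 100] → 38
= HSL(160°, 38%, 48%)


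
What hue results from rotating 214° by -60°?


New hue = (H + rotation) mod 360
New hue = (214 -60) mod 360
= 154 mod 360
= 154°


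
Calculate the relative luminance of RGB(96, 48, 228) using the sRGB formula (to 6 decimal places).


Linearize each channel (sRGB transfer function): c = v/255; c_lin = c/12.92 if c ≤ 0.04045, else ((c+0.055)/1.055)^2.4
  R: 96/255 ≈ 0.376471 > 0.04045 → ((0.376471+0.055)/1.055)^2.4 ≈ 0.116971
  G: 48/255 ≈ 0.188235 > 0.04045 → ((0.188235+0.055)/1.055)^2.4 ≈ 0.029557
  B: 228/255 ≈ 0.894118 > 0.04045 → ((0.894118+0.055)/1.055)^2.4 ≈ 0.775822
R_lin = 0.116971, G_lin = 0.029557, B_lin = 0.775822
L = 0.2126×R + 0.7152×G + 0.0722×B
L = 0.2126×0.116971 + 0.7152×0.029557 + 0.0722×0.775822
L ≈ 0.102021


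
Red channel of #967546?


Color: #967546
R = 96 = 150
G = 75 = 117
B = 46 = 70
Red = 150


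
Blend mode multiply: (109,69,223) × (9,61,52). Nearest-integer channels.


Multiply: C = A×B/255, rounded to nearest integer
R: 109×9/255 = 981/255 ≈ 3.847 → 4
G: 69×61/255 = 4209/255 ≈ 16.506 → 17
B: 223×52/255 = 11596/255 ≈ 45.475 → 45
= RGB(4, 17, 45)


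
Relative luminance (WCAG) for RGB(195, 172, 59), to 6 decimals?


Linearize each channel (sRGB transfer function): c = v/255; c_lin = c/12.92 if c ≤ 0.04045, else ((c+0.055)/1.055)^2.4
  R: 195/255 ≈ 0.764706 > 0.04045 → ((0.764706+0.055)/1.055)^2.4 ≈ 0.545724
  G: 172/255 ≈ 0.674510 > 0.04045 → ((0.674510+0.055)/1.055)^2.4 ≈ 0.412543
  B: 59/255 ≈ 0.231373 > 0.04045 → ((0.231373+0.055)/1.055)^2.4 ≈ 0.043735
R_lin = 0.545724, G_lin = 0.412543, B_lin = 0.043735
L = 0.2126×R + 0.7152×G + 0.0722×B
L = 0.2126×0.545724 + 0.7152×0.412543 + 0.0722×0.043735
L ≈ 0.414229


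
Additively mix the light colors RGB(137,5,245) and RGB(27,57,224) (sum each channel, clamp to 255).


Additive: each channel = min(255, C₁+C₂)
R: 137+27 = 164 → 164
G: 5+57 = 62 → 62
B: 245+224 = 469 → 255
= RGB(164, 62, 255)


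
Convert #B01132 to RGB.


B0 → 176 (R)
11 → 17 (G)
32 → 50 (B)
= RGB(176, 17, 50)


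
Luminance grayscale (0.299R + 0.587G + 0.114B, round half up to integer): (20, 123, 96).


Gray = 0.299×R + 0.587×G + 0.114×B
Gray = 0.299×20 + 0.587×123 + 0.114×96
Gray = 5.980 + 72.201 + 10.944
Gray = 89.125 → round half up → 89
Gray = 89


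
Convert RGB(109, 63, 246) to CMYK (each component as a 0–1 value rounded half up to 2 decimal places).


R'=109/255≈0.4275, G'=63/255≈0.2471, B'=246/255≈0.9647
K = 1 - max(R',G',B') = 1 - 246/255 = 9/255 = 0.03529… → 0.04
(1-R'-K)/(1-K) simplifies to (max-R)/max with max = 246:
C = (246-109)/246 = 137/246 = 0.55691… → 0.56
M = (246-63)/246 = 183/246 = 0.74390… → 0.74
Y = (246-246)/246 = 0/246 = 0 → 0.00
= CMYK(0.56, 0.74, 0.00, 0.04)


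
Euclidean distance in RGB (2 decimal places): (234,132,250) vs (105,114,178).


d = √[(R₁-R₂)² + (G₁-G₂)² + (B₁-B₂)²]
d = √[(234-105)² + (132-114)² + (250-178)²]
d = √[16641 + 324 + 5184]
d = √22149
d ≈ 148.83


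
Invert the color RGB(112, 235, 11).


Invert: (255-R, 255-G, 255-B)
R: 255-112 = 143
G: 255-235 = 20
B: 255-11 = 244
= RGB(143, 20, 244)


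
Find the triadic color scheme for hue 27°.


Triadic: equally spaced at 120° intervals
H1 = 27°
H2 = (27 + 120) mod 360 = 147°
H3 = (27 + 240) mod 360 = 267°
Triadic = 27°, 147°, 267°


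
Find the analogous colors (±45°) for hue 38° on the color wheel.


Base hue: 38°
Left analog: (38 - 45) mod 360 = 353°
Right analog: (38 + 45) mod 360 = 83°
Analogous hues = 353° and 83°


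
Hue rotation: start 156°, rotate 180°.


New hue = (H + rotation) mod 360
New hue = (156 + 180) mod 360
= 336 mod 360
= 336°


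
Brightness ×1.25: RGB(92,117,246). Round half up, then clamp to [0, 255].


Multiply each channel by 1.25, round half up, clamp to [0, 255]
R: 92×1.25 = 115
G: 117×1.25 = 146.25 → round → 146
B: 246×1.25 = 307.5 → round → 308 → clamp → 255
= RGB(115, 146, 255)


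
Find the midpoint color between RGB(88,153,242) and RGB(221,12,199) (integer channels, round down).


Midpoint: each channel = ⌊(C₁+C₂)/2⌋
R: ⌊(88+221)/2⌋ = 154
G: ⌊(153+12)/2⌋ = 82
B: ⌊(242+199)/2⌋ = 220
= RGB(154, 82, 220)


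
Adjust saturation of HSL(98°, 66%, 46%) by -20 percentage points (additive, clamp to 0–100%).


Original S = 66%
Adjustment = -20 percentage points
New S = 66 + (-20) = 46
Clamp to [0, 100] → 46
= HSL(98°, 46%, 46%)


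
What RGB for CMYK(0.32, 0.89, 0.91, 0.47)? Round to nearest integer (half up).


R = 255 × (1-C) × (1-K) = 255 × 0.68 × 0.53 = 91.902 → 92
G = 255 × (1-M) × (1-K) = 255 × 0.11 × 0.53 = 14.8665 → 15
B = 255 × (1-Y) × (1-K) = 255 × 0.09 × 0.53 = 12.1635 → 12
= RGB(92, 15, 12)


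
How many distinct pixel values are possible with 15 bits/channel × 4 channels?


Total bits = 15 bits/channel × 4 channels = 60 bits
Distinct pixel values = 2^60
= 1,152,921,504,606,846,976 pixel values


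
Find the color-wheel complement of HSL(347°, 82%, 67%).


Complement = opposite side of color wheel = hue + 180°
H' = (347 + 180) mod 360 = 167°
S and L unchanged.
= HSL(167°, 82%, 67%)


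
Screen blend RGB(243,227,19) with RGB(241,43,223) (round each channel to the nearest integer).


Screen: C = 255 - (255-A)×(255-B)/255, rounded to nearest integer
R: 255 - (255-243)×(255-241)/255 = 255 - 168/255 ≈ 255 - 0.659 = 254.341 → 254
G: 255 - (255-227)×(255-43)/255 = 255 - 5936/255 ≈ 255 - 23.278 = 231.722 → 232
B: 255 - (255-19)×(255-223)/255 = 255 - 7552/255 ≈ 255 - 29.616 = 225.384 → 225
= RGB(254, 232, 225)


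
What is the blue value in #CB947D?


Color: #CB947D
R = CB = 203
G = 94 = 148
B = 7D = 125
Blue = 125


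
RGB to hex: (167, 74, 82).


R = 167 → A7 (hex)
G = 74 → 4A (hex)
B = 82 → 52 (hex)
Hex = #A74A52


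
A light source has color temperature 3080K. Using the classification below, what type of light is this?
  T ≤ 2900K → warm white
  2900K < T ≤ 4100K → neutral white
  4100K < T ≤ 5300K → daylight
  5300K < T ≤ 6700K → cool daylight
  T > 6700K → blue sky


Temperature: 3080K
2900K < 3080K ≤ 4100K → neutral white
Classification: neutral white


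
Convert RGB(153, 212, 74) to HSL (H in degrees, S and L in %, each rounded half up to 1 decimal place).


Normalize: R'=153/255≈0.6000, G'=212/255≈0.8314, B'=74/255≈0.2902
Max=212/255, Min=74/255, Δ=Max-Min=138/255
L = (Max+Min)/2 = (212+74)/510 = 286/510 = 0.56078… → L = 56.1%
L > 0.5 → S = Δ/(2-Max-Min) = 138/(510-212-74) = 138/224 = 0.61607… → S = 61.6%
(the 1/255 factors cancel in S and H, so raw channel differences can be used)
Max is G' → H = 60 × ((B-R)/Δ + 2) = 60 × ((74-153)/138 + 2)
  -79/138 + 2 = -0.5724… + 2 = 1.4275…
  H = 60 × 1.4275… = 85.652…° → H = 85.7°
= HSL(85.7°, 61.6%, 56.1%)


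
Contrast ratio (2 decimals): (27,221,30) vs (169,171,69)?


Linearize each sRGB channel c=v/255: c/12.92 if c ≤ 0.04045 else ((c+0.055)/1.055)^2.4
L = 0.2126×R_lin + 0.7152×G_lin + 0.0722×B_lin
Color 1 (27,221,30):
  R=27: 27/255≈0.1059 > 0.04045 → ((0.1059+0.055)/1.055)^2.4 ≈ 0.01096
  G=221: 221/255≈0.8667 > 0.04045 → ((0.8667+0.055)/1.055)^2.4 ≈ 0.72306
  B=30: 30/255≈0.1176 > 0.04045 → ((0.1176+0.055)/1.055)^2.4 ≈ 0.01298
  L1 = 0.2126×0.01096 + 0.7152×0.72306 + 0.0722×0.01298 ≈ 0.52040
Color 2 (169,171,69):
  R=169: 169/255≈0.6627 > 0.04045 → ((0.6627+0.055)/1.055)^2.4 ≈ 0.39676
  G=171: 171/255≈0.6706 > 0.04045 → ((0.6706+0.055)/1.055)^2.4 ≈ 0.40724
  B=69: 69/255≈0.2706 > 0.04045 → ((0.2706+0.055)/1.055)^2.4 ≈ 0.05951
  L2 = 0.2126×0.39676 + 0.7152×0.40724 + 0.0722×0.05951 ≈ 0.37991
Lighter = 0.52040, Darker = 0.37991
Ratio = (L_lighter + 0.05) / (L_darker + 0.05)
Ratio = (0.52040 + 0.05) / (0.37991 + 0.05) = 0.57040 / 0.42991 ≈ 1.3268
Ratio ≈ 1.33:1


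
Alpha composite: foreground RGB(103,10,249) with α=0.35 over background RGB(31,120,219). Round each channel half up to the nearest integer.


C = α×F + (1-α)×B, with 1-α = 0.65
R: 0.35×103 + 0.65×31 = 36.05 + 20.15 = 56.20 → 56
G: 0.35×10 + 0.65×120 = 3.50 + 78.00 = 81.50 → 82
B: 0.35×249 + 0.65×219 = 87.15 + 142.35 = 229.50 → 230
= RGB(56, 82, 230)


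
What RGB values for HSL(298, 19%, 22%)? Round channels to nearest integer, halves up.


H=298°, S=0.19, L=0.22
C = (1-|2L-1|)×S = (1-|-0.56|)×0.19 = 0.0836
H' = H/60 = 298/60 ≈ 4.9667; X = C×(1-|H' mod 2 - 1|) ≈ 0.0808
m = L - C/2 = 0.22 - 0.0418 = 0.1782
Sector ⌊H'⌋ = 4 → (R',G',B') = (≈0.0808, 0.0, 0.0836)
RGB = ((R'+m)×255, (G'+m)×255, (B'+m)×255) = (66.0484, 45.441, 66.759)
Round half up → RGB(66, 45, 67)


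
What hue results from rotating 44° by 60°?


New hue = (H + rotation) mod 360
New hue = (44 + 60) mod 360
= 104 mod 360
= 104°


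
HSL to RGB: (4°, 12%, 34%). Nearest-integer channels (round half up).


H=4°, S=0.12, L=0.34
C = (1-|2L-1|)×S = (1-|-0.32|)×0.12 = 0.0816
H' = H/60 = 4/60 ≈ 0.0667; X = C×(1-|H' mod 2 - 1|) = 0.00544
m = L - C/2 = 0.34 - 0.0408 = 0.2992
Sector ⌊H'⌋ = 0 → (R',G',B') = (0.0816, 0.00544, 0.0)
RGB = ((R'+m)×255, (G'+m)×255, (B'+m)×255) = (97.104, 77.6832, 76.296)
Round half up → RGB(97, 78, 76)


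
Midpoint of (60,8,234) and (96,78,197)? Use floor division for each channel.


Midpoint: each channel = ⌊(C₁+C₂)/2⌋
R: ⌊(60+96)/2⌋ = 78
G: ⌊(8+78)/2⌋ = 43
B: ⌊(234+197)/2⌋ = 215
= RGB(78, 43, 215)


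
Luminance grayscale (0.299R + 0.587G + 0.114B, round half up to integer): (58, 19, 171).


Gray = 0.299×R + 0.587×G + 0.114×B
Gray = 0.299×58 + 0.587×19 + 0.114×171
Gray = 17.342 + 11.153 + 19.494
Gray = 47.989 → round half up → 48
Gray = 48


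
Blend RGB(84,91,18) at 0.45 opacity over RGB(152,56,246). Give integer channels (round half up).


C = α×F + (1-α)×B, with 1-α = 0.55
R: 0.45×84 + 0.55×152 = 37.80 + 83.60 = 121.40 → 121
G: 0.45×91 + 0.55×56 = 40.95 + 30.80 = 71.75 → 72
B: 0.45×18 + 0.55×246 = 8.10 + 135.30 = 143.40 → 143
= RGB(121, 72, 143)


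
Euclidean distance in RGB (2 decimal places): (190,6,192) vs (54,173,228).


d = √[(R₁-R₂)² + (G₁-G₂)² + (B₁-B₂)²]
d = √[(190-54)² + (6-173)² + (192-228)²]
d = √[18496 + 27889 + 1296]
d = √47681
d ≈ 218.36


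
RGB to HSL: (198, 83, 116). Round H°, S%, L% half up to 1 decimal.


Normalize: R'=198/255≈0.7765, G'=83/255≈0.3255, B'=116/255≈0.4549
Max=198/255, Min=83/255, Δ=Max-Min=115/255
L = (Max+Min)/2 = (198+83)/510 = 281/510 = 0.55098… → L = 55.1%
L > 0.5 → S = Δ/(2-Max-Min) = 115/(510-198-83) = 115/229 = 0.50218… → S = 50.2%
(the 1/255 factors cancel in S and H, so raw channel differences can be used)
Max is R' → H = 60 × (((G-B)/Δ) mod 6) = 60 × (((83-116)/115) mod 6)
  (-33)/115 = -0.2869…; negative, so add 6 → 5.7130…
  H = 60 × 5.7130… = 342.782…° → H = 342.8°
= HSL(342.8°, 50.2%, 55.1%)


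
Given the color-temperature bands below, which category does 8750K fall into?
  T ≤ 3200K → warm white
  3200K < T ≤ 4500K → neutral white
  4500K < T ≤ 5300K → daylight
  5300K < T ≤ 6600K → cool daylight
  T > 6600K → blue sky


Temperature: 8750K
8750K > 6600K → blue sky
Classification: blue sky


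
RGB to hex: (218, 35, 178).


R = 218 → DA (hex)
G = 35 → 23 (hex)
B = 178 → B2 (hex)
Hex = #DA23B2


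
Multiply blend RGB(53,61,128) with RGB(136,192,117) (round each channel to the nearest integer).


Multiply: C = A×B/255, rounded to nearest integer
R: 53×136/255 = 7208/255 ≈ 28.267 → 28
G: 61×192/255 = 11712/255 ≈ 45.929 → 46
B: 128×117/255 = 14976/255 ≈ 58.729 → 59
= RGB(28, 46, 59)


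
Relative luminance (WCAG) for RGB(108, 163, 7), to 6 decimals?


Linearize each channel (sRGB transfer function): c = v/255; c_lin = c/12.92 if c ≤ 0.04045, else ((c+0.055)/1.055)^2.4
  R: 108/255 ≈ 0.423529 > 0.04045 → ((0.423529+0.055)/1.055)^2.4 ≈ 0.149960
  G: 163/255 ≈ 0.639216 > 0.04045 → ((0.639216+0.055)/1.055)^2.4 ≈ 0.366253
  B: 7/255 ≈ 0.027451 ≤ 0.04045 → 0.027451/12.92 ≈ 0.002125
R_lin = 0.149960, G_lin = 0.366253, B_lin = 0.002125
L = 0.2126×R + 0.7152×G + 0.0722×B
L = 0.2126×0.149960 + 0.7152×0.366253 + 0.0722×0.002125
L ≈ 0.293979


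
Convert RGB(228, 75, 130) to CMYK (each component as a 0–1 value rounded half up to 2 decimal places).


R'=228/255≈0.8941, G'=75/255≈0.2941, B'=130/255≈0.5098
K = 1 - max(R',G',B') = 1 - 228/255 = 27/255 = 0.10588… → 0.11
(1-R'-K)/(1-K) simplifies to (max-R)/max with max = 228:
C = (228-228)/228 = 0/228 = 0 → 0.00
M = (228-75)/228 = 153/228 = 0.67105… → 0.67
Y = (228-130)/228 = 98/228 = 0.42982… → 0.43
= CMYK(0.00, 0.67, 0.43, 0.11)


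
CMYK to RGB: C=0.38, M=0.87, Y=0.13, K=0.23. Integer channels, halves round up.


R = 255 × (1-C) × (1-K) = 255 × 0.62 × 0.77 = 121.737 → 122
G = 255 × (1-M) × (1-K) = 255 × 0.13 × 0.77 = 25.5255 → 26
B = 255 × (1-Y) × (1-K) = 255 × 0.87 × 0.77 = 170.8245 → 171
= RGB(122, 26, 171)


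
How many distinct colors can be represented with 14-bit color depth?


Colors = 2^bits = 2^14
= 16,384 colors


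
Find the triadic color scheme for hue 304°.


Triadic: equally spaced at 120° intervals
H1 = 304°
H2 = (304 + 120) mod 360 = 64°
H3 = (304 + 240) mod 360 = 184°
Triadic = 304°, 64°, 184°


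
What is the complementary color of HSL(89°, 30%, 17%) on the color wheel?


Complement = opposite side of color wheel = hue + 180°
H' = (89 + 180) mod 360 = 269°
S and L unchanged.
= HSL(269°, 30%, 17%)


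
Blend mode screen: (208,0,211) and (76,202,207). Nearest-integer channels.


Screen: C = 255 - (255-A)×(255-B)/255, rounded to nearest integer
R: 255 - (255-208)×(255-76)/255 = 255 - 8413/255 ≈ 255 - 32.992 = 222.008 → 222
G: 255 - (255-0)×(255-202)/255 = 255 - 13515/255 ≈ 255 - 53.000 = 202.000 → 202
B: 255 - (255-211)×(255-207)/255 = 255 - 2112/255 ≈ 255 - 8.282 = 246.718 → 247
= RGB(222, 202, 247)


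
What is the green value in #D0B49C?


Color: #D0B49C
R = D0 = 208
G = B4 = 180
B = 9C = 156
Green = 180


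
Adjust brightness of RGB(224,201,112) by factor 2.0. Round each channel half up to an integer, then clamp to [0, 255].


Multiply each channel by 2.0, round half up, clamp to [0, 255]
R: 224×2.0 = 448 → clamp → 255
G: 201×2.0 = 402 → clamp → 255
B: 112×2.0 = 224
= RGB(255, 255, 224)


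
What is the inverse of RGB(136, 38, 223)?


Invert: (255-R, 255-G, 255-B)
R: 255-136 = 119
G: 255-38 = 217
B: 255-223 = 32
= RGB(119, 217, 32)


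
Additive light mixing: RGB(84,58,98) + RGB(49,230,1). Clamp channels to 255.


Additive: each channel = min(255, C₁+C₂)
R: 84+49 = 133 → 133
G: 58+230 = 288 → 255
B: 98+1 = 99 → 99
= RGB(133, 255, 99)


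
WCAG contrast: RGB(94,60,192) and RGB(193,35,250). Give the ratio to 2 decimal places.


Linearize each sRGB channel c=v/255: c/12.92 if c ≤ 0.04045 else ((c+0.055)/1.055)^2.4
L = 0.2126×R_lin + 0.7152×G_lin + 0.0722×B_lin
Color 1 (94,60,192):
  R=94: 94/255≈0.3686 > 0.04045 → ((0.3686+0.055)/1.055)^2.4 ≈ 0.11193
  G=60: 60/255≈0.2353 > 0.04045 → ((0.2353+0.055)/1.055)^2.4 ≈ 0.04519
  B=192: 192/255≈0.7529 > 0.04045 → ((0.7529+0.055)/1.055)^2.4 ≈ 0.52712
  L1 = 0.2126×0.11193 + 0.7152×0.04519 + 0.0722×0.52712 ≈ 0.09417
Color 2 (193,35,250):
  R=193: 193/255≈0.7569 > 0.04045 → ((0.7569+0.055)/1.055)^2.4 ≈ 0.53328
  G=35: 35/255≈0.1373 > 0.04045 → ((0.1373+0.055)/1.055)^2.4 ≈ 0.01681
  B=250: 250/255≈0.9804 > 0.04045 → ((0.9804+0.055)/1.055)^2.4 ≈ 0.95597
  L2 = 0.2126×0.53328 + 0.7152×0.01681 + 0.0722×0.95597 ≈ 0.19442
Lighter = 0.19442, Darker = 0.09417
Ratio = (L_lighter + 0.05) / (L_darker + 0.05)
Ratio = (0.19442 + 0.05) / (0.09417 + 0.05) = 0.24442 / 0.14417 ≈ 1.6953
Ratio ≈ 1.70:1


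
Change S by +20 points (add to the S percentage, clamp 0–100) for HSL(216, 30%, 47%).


Original S = 30%
Adjustment = +20 percentage points
New S = 30 + (20) = 50
Clamp to [0, 100] → 50
= HSL(216°, 50%, 47%)


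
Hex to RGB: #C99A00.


C9 → 201 (R)
9A → 154 (G)
00 → 0 (B)
= RGB(201, 154, 0)


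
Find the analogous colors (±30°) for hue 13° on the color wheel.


Base hue: 13°
Left analog: (13 - 30) mod 360 = 343°
Right analog: (13 + 30) mod 360 = 43°
Analogous hues = 343° and 43°


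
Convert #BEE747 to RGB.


BE → 190 (R)
E7 → 231 (G)
47 → 71 (B)
= RGB(190, 231, 71)


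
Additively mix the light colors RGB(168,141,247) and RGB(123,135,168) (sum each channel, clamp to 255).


Additive: each channel = min(255, C₁+C₂)
R: 168+123 = 291 → 255
G: 141+135 = 276 → 255
B: 247+168 = 415 → 255
= RGB(255, 255, 255)


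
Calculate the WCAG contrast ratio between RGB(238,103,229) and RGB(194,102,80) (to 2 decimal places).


Linearize each sRGB channel c=v/255: c/12.92 if c ≤ 0.04045 else ((c+0.055)/1.055)^2.4
L = 0.2126×R_lin + 0.7152×G_lin + 0.0722×B_lin
Color 1 (238,103,229):
  R=238: 238/255≈0.9333 > 0.04045 → ((0.9333+0.055)/1.055)^2.4 ≈ 0.85499
  G=103: 103/255≈0.4039 > 0.04045 → ((0.4039+0.055)/1.055)^2.4 ≈ 0.13563
  B=229: 229/255≈0.8980 > 0.04045 → ((0.8980+0.055)/1.055)^2.4 ≈ 0.78354
  L1 = 0.2126×0.85499 + 0.7152×0.13563 + 0.0722×0.78354 ≈ 0.33535
Color 2 (194,102,80):
  R=194: 194/255≈0.7608 > 0.04045 → ((0.7608+0.055)/1.055)^2.4 ≈ 0.53948
  G=102: 102/255≈0.4000 > 0.04045 → ((0.4000+0.055)/1.055)^2.4 ≈ 0.13287
  B=80: 80/255≈0.3137 > 0.04045 → ((0.3137+0.055)/1.055)^2.4 ≈ 0.08022
  L2 = 0.2126×0.53948 + 0.7152×0.13287 + 0.0722×0.08022 ≈ 0.21551
Lighter = 0.33535, Darker = 0.21551
Ratio = (L_lighter + 0.05) / (L_darker + 0.05)
Ratio = (0.33535 + 0.05) / (0.21551 + 0.05) = 0.38535 / 0.26551 ≈ 1.4513
Ratio ≈ 1.45:1


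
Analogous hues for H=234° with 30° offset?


Base hue: 234°
Left analog: (234 - 30) mod 360 = 204°
Right analog: (234 + 30) mod 360 = 264°
Analogous hues = 204° and 264°


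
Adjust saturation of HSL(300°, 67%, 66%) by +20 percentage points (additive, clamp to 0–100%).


Original S = 67%
Adjustment = +20 percentage points
New S = 67 + (20) = 87
Clamp to [0, 100] → 87
= HSL(300°, 87%, 66%)


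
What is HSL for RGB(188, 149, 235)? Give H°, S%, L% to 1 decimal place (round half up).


Normalize: R'=188/255≈0.7373, G'=149/255≈0.5843, B'=235/255≈0.9216
Max=235/255, Min=149/255, Δ=Max-Min=86/255
L = (Max+Min)/2 = (235+149)/510 = 384/510 = 0.75294… → L = 75.3%
L > 0.5 → S = Δ/(2-Max-Min) = 86/(510-235-149) = 86/126 = 0.68253… → S = 68.3%
(the 1/255 factors cancel in S and H, so raw channel differences can be used)
Max is B' → H = 60 × ((R-G)/Δ + 4) = 60 × ((188-149)/86 + 4)
  39/86 + 4 = 0.4534… + 4 = 4.4534…
  H = 60 × 4.4534… = 267.209…° → H = 267.2°
= HSL(267.2°, 68.3%, 75.3%)


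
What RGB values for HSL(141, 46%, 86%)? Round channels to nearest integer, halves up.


H=141°, S=0.46, L=0.86
C = (1-|2L-1|)×S = (1-|0.72|)×0.46 = 0.1288
H' = H/60 = 141/60 ≈ 2.3500; X = C×(1-|H' mod 2 - 1|) = 0.04508
m = L - C/2 = 0.86 - 0.0644 = 0.7956
Sector ⌊H'⌋ = 2 → (R',G',B') = (0.0, 0.1288, 0.04508)
RGB = ((R'+m)×255, (G'+m)×255, (B'+m)×255) = (202.878, 235.722, 214.3734)
Round half up → RGB(203, 236, 214)


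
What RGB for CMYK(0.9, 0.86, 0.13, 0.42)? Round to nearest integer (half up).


R = 255 × (1-C) × (1-K) = 255 × 0.10 × 0.58 = 14.79 → 15
G = 255 × (1-M) × (1-K) = 255 × 0.14 × 0.58 = 20.706 → 21
B = 255 × (1-Y) × (1-K) = 255 × 0.87 × 0.58 = 128.673 → 129
= RGB(15, 21, 129)


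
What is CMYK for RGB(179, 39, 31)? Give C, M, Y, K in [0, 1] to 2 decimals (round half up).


R'=179/255≈0.7020, G'=39/255≈0.1529, B'=31/255≈0.1216
K = 1 - max(R',G',B') = 1 - 179/255 = 76/255 = 0.29803… → 0.30
(1-R'-K)/(1-K) simplifies to (max-R)/max with max = 179:
C = (179-179)/179 = 0/179 = 0 → 0.00
M = (179-39)/179 = 140/179 = 0.78212… → 0.78
Y = (179-31)/179 = 148/179 = 0.82681… → 0.83
= CMYK(0.00, 0.78, 0.83, 0.30)


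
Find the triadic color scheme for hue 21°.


Triadic: equally spaced at 120° intervals
H1 = 21°
H2 = (21 + 120) mod 360 = 141°
H3 = (21 + 240) mod 360 = 261°
Triadic = 21°, 141°, 261°


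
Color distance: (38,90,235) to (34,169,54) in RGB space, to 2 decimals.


d = √[(R₁-R₂)² + (G₁-G₂)² + (B₁-B₂)²]
d = √[(38-34)² + (90-169)² + (235-54)²]
d = √[16 + 6241 + 32761]
d = √39018
d ≈ 197.53


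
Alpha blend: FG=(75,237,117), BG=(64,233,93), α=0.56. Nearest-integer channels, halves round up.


C = α×F + (1-α)×B, with 1-α = 0.44
R: 0.56×75 + 0.44×64 = 42.00 + 28.16 = 70.16 → 70
G: 0.56×237 + 0.44×233 = 132.72 + 102.52 = 235.24 → 235
B: 0.56×117 + 0.44×93 = 65.52 + 40.92 = 106.44 → 106
= RGB(70, 235, 106)


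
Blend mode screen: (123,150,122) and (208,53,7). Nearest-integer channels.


Screen: C = 255 - (255-A)×(255-B)/255, rounded to nearest integer
R: 255 - (255-123)×(255-208)/255 = 255 - 6204/255 ≈ 255 - 24.329 = 230.671 → 231
G: 255 - (255-150)×(255-53)/255 = 255 - 21210/255 ≈ 255 - 83.176 = 171.824 → 172
B: 255 - (255-122)×(255-7)/255 = 255 - 32984/255 ≈ 255 - 129.349 = 125.651 → 126
= RGB(231, 172, 126)


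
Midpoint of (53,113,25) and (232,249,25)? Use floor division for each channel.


Midpoint: each channel = ⌊(C₁+C₂)/2⌋
R: ⌊(53+232)/2⌋ = 142
G: ⌊(113+249)/2⌋ = 181
B: ⌊(25+25)/2⌋ = 25
= RGB(142, 181, 25)


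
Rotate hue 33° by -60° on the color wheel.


New hue = (H + rotation) mod 360
New hue = (33 -60) mod 360
= -27 mod 360
= 333°


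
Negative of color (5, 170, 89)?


Invert: (255-R, 255-G, 255-B)
R: 255-5 = 250
G: 255-170 = 85
B: 255-89 = 166
= RGB(250, 85, 166)


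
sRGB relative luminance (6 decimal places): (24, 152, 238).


Linearize each channel (sRGB transfer function): c = v/255; c_lin = c/12.92 if c ≤ 0.04045, else ((c+0.055)/1.055)^2.4
  R: 24/255 ≈ 0.094118 > 0.04045 → ((0.094118+0.055)/1.055)^2.4 ≈ 0.009134
  G: 152/255 ≈ 0.596078 > 0.04045 → ((0.596078+0.055)/1.055)^2.4 ≈ 0.313989
  B: 238/255 ≈ 0.933333 > 0.04045 → ((0.933333+0.055)/1.055)^2.4 ≈ 0.854993
R_lin = 0.009134, G_lin = 0.313989, B_lin = 0.854993
L = 0.2126×R + 0.7152×G + 0.0722×B
L = 0.2126×0.009134 + 0.7152×0.313989 + 0.0722×0.854993
L ≈ 0.288237


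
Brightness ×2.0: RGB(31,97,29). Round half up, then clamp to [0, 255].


Multiply each channel by 2.0, round half up, clamp to [0, 255]
R: 31×2.0 = 62
G: 97×2.0 = 194
B: 29×2.0 = 58
= RGB(62, 194, 58)


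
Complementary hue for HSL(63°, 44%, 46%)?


Complement = opposite side of color wheel = hue + 180°
H' = (63 + 180) mod 360 = 243°
S and L unchanged.
= HSL(243°, 44%, 46%)


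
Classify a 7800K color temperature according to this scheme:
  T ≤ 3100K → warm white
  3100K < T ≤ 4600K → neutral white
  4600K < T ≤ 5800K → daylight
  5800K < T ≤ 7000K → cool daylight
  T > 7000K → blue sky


Temperature: 7800K
7800K > 7000K → blue sky
Classification: blue sky


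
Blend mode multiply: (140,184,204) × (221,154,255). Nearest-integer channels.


Multiply: C = A×B/255, rounded to nearest integer
R: 140×221/255 = 30940/255 ≈ 121.333 → 121
G: 184×154/255 = 28336/255 ≈ 111.122 → 111
B: 204×255/255 = 52020/255 ≈ 204.000 → 204
= RGB(121, 111, 204)


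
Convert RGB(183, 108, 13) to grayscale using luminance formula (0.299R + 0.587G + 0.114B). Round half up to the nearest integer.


Gray = 0.299×R + 0.587×G + 0.114×B
Gray = 0.299×183 + 0.587×108 + 0.114×13
Gray = 54.717 + 63.396 + 1.482
Gray = 119.595 → round half up → 120
Gray = 120


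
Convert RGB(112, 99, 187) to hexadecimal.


R = 112 → 70 (hex)
G = 99 → 63 (hex)
B = 187 → BB (hex)
Hex = #7063BB


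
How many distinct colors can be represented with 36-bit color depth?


Colors = 2^bits = 2^36
= 68,719,476,736 colors


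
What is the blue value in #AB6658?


Color: #AB6658
R = AB = 171
G = 66 = 102
B = 58 = 88
Blue = 88


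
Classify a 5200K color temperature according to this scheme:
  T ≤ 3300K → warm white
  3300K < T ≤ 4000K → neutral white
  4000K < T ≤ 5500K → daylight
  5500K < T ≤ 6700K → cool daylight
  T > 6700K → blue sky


Temperature: 5200K
4000K < 5200K ≤ 5500K → daylight
Classification: daylight
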